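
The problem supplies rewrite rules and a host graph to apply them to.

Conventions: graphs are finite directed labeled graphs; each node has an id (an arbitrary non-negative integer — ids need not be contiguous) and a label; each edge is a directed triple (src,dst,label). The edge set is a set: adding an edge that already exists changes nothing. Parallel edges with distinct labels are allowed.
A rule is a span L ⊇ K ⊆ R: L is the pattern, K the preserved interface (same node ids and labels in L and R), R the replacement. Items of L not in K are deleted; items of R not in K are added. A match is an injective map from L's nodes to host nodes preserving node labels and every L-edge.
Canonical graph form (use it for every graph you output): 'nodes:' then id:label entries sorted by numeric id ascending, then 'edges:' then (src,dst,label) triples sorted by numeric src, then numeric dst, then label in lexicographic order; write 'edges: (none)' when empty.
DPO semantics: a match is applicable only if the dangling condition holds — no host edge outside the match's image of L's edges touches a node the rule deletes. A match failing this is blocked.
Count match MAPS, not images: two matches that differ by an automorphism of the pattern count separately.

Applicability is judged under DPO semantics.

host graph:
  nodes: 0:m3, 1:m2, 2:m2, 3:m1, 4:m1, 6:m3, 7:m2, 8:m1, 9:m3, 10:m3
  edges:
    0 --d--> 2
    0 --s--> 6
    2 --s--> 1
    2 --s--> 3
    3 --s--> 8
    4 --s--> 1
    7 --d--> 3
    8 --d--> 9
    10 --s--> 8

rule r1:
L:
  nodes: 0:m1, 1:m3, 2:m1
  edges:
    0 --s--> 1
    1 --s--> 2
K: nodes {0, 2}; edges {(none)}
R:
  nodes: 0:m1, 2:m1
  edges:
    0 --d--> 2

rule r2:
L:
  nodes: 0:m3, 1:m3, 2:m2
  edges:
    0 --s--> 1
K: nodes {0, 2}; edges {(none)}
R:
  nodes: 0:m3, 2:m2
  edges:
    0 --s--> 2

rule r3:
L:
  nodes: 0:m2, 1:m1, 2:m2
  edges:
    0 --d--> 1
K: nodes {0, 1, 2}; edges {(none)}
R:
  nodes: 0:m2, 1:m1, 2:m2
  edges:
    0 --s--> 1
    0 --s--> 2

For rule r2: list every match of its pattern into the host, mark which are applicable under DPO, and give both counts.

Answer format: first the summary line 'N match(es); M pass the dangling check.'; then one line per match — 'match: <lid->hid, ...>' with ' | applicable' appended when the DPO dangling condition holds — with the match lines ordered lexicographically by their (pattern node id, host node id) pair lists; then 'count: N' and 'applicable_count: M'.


3 match(es); 3 pass the dangling check.
match: 0->0, 1->6, 2->1 | applicable
match: 0->0, 1->6, 2->2 | applicable
match: 0->0, 1->6, 2->7 | applicable
count: 3
applicable_count: 3


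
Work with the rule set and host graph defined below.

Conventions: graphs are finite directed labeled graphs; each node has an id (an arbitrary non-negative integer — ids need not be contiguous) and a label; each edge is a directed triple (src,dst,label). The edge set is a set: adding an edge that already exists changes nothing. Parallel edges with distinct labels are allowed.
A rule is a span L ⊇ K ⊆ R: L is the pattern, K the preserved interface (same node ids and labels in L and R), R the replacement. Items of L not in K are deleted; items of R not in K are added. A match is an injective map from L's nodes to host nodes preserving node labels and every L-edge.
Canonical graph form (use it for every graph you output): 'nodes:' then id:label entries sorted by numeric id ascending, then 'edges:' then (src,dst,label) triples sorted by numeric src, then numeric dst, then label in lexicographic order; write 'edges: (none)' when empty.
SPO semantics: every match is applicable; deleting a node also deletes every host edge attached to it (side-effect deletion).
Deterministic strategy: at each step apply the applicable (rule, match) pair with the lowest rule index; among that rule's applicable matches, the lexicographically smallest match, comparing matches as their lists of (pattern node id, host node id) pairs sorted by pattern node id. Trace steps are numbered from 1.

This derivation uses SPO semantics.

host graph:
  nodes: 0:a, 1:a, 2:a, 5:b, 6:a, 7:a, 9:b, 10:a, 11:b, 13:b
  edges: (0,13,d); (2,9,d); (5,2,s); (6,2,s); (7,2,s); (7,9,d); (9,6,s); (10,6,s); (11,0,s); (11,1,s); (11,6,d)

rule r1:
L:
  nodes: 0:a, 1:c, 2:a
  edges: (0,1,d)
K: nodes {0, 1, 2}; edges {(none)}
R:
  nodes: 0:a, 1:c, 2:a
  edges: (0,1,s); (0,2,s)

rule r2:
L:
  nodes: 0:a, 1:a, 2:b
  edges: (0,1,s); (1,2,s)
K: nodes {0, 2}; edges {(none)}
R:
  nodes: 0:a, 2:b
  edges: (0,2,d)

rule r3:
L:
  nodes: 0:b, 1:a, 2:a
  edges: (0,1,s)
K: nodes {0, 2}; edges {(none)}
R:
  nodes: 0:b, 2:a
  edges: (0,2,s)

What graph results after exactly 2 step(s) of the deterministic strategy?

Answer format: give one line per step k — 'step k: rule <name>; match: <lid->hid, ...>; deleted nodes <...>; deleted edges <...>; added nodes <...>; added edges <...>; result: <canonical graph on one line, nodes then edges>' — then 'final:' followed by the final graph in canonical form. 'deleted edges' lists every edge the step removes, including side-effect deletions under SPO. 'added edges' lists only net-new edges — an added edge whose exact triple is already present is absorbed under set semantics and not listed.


step 1: rule r3; match: 0->5, 1->2, 2->0; deleted nodes 2; deleted edges (2,9,d); (5,2,s); (6,2,s); (7,2,s); added nodes (none); added edges (5,0,s); result: nodes: 0:a, 1:a, 5:b, 6:a, 7:a, 9:b, 10:a, 11:b, 13:b edges: (0,13,d); (5,0,s); (7,9,d); (9,6,s); (10,6,s); (11,0,s); (11,1,s); (11,6,d)
step 2: rule r3; match: 0->5, 1->0, 2->1; deleted nodes 0; deleted edges (0,13,d); (5,0,s); (11,0,s); added nodes (none); added edges (5,1,s); result: nodes: 1:a, 5:b, 6:a, 7:a, 9:b, 10:a, 11:b, 13:b edges: (5,1,s); (7,9,d); (9,6,s); (10,6,s); (11,1,s); (11,6,d)
final:
nodes: 1:a, 5:b, 6:a, 7:a, 9:b, 10:a, 11:b, 13:b
edges: (5,1,s); (7,9,d); (9,6,s); (10,6,s); (11,1,s); (11,6,d)


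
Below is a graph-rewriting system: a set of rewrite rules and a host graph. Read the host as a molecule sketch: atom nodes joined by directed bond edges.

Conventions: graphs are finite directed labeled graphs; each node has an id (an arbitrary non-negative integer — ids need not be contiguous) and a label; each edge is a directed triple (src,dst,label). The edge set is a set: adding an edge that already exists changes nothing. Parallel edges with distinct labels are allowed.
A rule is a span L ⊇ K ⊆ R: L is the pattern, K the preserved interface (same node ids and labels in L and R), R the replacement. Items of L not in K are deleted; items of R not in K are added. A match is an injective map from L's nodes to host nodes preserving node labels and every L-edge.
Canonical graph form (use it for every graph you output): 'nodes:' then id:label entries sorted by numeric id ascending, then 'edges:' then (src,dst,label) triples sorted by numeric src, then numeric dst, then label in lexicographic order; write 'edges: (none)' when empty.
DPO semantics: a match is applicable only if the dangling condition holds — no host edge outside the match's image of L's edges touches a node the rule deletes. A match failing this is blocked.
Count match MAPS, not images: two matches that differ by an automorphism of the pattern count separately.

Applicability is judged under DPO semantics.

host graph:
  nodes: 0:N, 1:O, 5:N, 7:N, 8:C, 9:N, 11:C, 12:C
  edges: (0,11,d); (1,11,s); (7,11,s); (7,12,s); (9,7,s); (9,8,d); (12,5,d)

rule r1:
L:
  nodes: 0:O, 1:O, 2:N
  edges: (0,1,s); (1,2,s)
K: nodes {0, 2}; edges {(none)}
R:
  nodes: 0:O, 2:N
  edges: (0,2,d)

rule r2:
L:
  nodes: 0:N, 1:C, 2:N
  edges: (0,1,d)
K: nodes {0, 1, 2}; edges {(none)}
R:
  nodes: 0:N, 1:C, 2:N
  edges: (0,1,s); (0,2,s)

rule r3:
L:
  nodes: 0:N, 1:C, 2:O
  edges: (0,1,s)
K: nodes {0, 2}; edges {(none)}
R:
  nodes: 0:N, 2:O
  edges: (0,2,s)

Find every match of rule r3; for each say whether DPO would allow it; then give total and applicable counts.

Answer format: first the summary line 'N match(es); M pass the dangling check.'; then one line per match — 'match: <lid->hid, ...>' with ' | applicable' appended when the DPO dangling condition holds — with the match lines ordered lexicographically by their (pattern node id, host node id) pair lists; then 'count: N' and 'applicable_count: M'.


2 match(es); 0 pass the dangling check.
match: 0->7, 1->11, 2->1
match: 0->7, 1->12, 2->1
count: 2
applicable_count: 0


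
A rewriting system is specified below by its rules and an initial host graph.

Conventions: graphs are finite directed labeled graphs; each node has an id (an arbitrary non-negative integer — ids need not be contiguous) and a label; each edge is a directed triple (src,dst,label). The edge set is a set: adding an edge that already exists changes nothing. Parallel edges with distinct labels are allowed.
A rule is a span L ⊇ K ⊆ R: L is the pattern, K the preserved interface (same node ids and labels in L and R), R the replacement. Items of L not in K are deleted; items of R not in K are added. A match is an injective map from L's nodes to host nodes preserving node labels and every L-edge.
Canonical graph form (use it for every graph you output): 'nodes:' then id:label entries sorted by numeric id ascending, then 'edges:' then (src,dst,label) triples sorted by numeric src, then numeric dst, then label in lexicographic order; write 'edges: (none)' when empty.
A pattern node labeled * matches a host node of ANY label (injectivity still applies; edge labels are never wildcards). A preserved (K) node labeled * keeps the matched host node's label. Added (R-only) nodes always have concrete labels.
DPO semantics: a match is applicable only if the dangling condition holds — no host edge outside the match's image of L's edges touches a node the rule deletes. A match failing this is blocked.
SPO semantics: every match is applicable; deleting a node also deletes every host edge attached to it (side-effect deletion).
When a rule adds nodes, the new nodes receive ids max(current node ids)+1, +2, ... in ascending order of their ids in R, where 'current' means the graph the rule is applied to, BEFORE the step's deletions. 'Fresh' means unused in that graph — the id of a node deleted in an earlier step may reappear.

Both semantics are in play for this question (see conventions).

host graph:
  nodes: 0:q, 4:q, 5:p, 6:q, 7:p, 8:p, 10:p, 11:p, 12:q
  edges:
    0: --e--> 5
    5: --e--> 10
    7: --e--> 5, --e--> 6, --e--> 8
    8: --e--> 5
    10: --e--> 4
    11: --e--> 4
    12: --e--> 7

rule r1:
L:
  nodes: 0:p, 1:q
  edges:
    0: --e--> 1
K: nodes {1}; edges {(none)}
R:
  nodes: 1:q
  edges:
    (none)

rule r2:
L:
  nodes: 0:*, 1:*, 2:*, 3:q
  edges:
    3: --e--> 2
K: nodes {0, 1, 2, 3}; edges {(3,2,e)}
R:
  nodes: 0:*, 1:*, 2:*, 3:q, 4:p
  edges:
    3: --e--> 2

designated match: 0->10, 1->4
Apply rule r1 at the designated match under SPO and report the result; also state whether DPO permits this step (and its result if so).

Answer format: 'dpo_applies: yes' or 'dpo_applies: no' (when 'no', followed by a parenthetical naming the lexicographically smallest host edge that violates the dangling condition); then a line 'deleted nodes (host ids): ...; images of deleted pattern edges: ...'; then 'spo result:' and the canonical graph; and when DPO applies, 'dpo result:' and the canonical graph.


dpo_applies: no
(the rule deletes node 10, which keeps host edge (5,10,e) outside the match image — the dangling condition fails, DPO blocks; SPO proceeds and side-deletes such edges)
deleted nodes (host ids): 10; images of deleted pattern edges: (10,4,e)
spo result:
nodes: 0:q, 4:q, 5:p, 6:q, 7:p, 8:p, 11:p, 12:q
edges: (0,5,e); (7,5,e); (7,6,e); (7,8,e); (8,5,e); (11,4,e); (12,7,e)


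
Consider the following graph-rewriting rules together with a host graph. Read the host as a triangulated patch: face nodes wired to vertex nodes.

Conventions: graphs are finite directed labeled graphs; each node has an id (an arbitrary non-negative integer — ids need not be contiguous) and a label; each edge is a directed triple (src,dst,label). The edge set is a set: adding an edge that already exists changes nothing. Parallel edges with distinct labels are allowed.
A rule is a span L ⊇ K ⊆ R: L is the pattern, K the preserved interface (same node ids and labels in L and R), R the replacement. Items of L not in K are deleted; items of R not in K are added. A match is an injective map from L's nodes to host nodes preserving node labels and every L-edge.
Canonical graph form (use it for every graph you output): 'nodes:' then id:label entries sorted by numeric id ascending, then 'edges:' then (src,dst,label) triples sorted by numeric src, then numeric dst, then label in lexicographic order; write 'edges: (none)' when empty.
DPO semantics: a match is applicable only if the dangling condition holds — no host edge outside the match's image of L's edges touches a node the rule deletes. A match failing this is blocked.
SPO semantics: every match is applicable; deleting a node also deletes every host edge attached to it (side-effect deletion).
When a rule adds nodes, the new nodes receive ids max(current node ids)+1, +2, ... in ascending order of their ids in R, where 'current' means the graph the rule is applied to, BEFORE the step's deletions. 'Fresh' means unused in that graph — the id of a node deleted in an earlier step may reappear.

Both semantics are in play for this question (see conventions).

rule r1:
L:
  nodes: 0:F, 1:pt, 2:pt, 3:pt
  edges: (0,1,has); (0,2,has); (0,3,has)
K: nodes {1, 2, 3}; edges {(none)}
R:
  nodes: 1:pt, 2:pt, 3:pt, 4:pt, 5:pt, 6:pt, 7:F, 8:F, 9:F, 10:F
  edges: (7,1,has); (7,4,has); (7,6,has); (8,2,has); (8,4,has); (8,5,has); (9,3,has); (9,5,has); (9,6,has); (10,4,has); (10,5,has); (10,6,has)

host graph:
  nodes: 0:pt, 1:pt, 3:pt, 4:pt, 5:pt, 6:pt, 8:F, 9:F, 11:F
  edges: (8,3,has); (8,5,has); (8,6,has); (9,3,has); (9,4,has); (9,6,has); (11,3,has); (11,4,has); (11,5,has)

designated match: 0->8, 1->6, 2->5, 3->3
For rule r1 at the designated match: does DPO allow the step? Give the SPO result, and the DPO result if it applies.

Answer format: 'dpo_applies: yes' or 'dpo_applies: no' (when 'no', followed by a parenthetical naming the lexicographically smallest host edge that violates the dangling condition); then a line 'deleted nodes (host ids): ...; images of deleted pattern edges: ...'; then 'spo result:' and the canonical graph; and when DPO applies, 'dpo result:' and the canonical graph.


dpo_applies: yes
deleted nodes (host ids): 8; images of deleted pattern edges: (8,3,has); (8,5,has); (8,6,has)
spo result:
nodes: 0:pt, 1:pt, 3:pt, 4:pt, 5:pt, 6:pt, 9:F, 11:F, 12:pt, 13:pt, 14:pt, 15:F, 16:F, 17:F, 18:F
edges: (9,3,has); (9,4,has); (9,6,has); (11,3,has); (11,4,has); (11,5,has); (15,6,has); (15,12,has); (15,14,has); (16,5,has); (16,12,has); (16,13,has); (17,3,has); (17,13,has); (17,14,has); (18,12,has); (18,13,has); (18,14,has)
dpo result:
nodes: 0:pt, 1:pt, 3:pt, 4:pt, 5:pt, 6:pt, 9:F, 11:F, 12:pt, 13:pt, 14:pt, 15:F, 16:F, 17:F, 18:F
edges: (9,3,has); (9,4,has); (9,6,has); (11,3,has); (11,4,has); (11,5,has); (15,6,has); (15,12,has); (15,14,has); (16,5,has); (16,12,has); (16,13,has); (17,3,has); (17,13,has); (17,14,has); (18,12,has); (18,13,has); (18,14,has)


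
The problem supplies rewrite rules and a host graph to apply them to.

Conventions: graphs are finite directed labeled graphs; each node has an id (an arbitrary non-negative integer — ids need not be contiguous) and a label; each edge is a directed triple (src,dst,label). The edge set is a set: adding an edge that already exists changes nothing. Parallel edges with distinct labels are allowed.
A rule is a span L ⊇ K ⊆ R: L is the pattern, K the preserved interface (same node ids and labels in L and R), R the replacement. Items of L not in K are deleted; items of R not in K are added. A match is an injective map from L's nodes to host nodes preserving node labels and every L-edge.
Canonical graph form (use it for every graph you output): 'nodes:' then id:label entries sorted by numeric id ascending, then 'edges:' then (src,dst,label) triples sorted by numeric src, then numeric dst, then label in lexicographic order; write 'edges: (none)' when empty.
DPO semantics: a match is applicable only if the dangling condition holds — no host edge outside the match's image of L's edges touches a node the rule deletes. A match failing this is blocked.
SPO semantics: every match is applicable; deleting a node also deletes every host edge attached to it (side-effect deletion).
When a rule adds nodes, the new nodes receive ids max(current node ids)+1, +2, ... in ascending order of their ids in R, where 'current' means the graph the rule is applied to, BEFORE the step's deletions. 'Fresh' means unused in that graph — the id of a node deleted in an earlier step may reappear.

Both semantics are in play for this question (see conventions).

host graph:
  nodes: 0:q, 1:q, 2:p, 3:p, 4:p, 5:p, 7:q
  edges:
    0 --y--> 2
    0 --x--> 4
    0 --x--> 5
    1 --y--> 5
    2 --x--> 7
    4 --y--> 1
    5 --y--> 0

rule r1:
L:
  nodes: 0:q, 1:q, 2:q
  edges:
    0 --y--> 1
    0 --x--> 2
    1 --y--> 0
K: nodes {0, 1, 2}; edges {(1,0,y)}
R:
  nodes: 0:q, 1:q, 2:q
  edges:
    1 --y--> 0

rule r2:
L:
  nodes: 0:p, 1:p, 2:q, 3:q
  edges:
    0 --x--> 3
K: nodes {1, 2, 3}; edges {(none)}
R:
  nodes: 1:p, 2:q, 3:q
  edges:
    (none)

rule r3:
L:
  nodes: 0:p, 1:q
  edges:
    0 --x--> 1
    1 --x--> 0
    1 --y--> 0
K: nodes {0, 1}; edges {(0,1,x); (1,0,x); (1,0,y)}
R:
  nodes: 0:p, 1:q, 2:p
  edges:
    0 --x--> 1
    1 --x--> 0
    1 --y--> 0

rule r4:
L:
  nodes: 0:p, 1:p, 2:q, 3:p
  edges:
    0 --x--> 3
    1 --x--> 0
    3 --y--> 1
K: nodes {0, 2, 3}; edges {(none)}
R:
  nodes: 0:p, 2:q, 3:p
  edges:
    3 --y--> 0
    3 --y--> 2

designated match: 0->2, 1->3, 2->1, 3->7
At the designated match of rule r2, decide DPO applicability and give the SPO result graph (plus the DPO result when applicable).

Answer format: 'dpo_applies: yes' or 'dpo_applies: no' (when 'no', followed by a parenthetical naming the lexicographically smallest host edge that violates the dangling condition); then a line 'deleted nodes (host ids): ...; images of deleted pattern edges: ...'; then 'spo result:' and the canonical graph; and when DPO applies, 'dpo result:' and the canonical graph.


dpo_applies: no
(the rule deletes node 2, which keeps host edge (0,2,y) outside the match image — the dangling condition fails, DPO blocks; SPO proceeds and side-deletes such edges)
deleted nodes (host ids): 2; images of deleted pattern edges: (2,7,x)
spo result:
nodes: 0:q, 1:q, 3:p, 4:p, 5:p, 7:q
edges: (0,4,x); (0,5,x); (1,5,y); (4,1,y); (5,0,y)


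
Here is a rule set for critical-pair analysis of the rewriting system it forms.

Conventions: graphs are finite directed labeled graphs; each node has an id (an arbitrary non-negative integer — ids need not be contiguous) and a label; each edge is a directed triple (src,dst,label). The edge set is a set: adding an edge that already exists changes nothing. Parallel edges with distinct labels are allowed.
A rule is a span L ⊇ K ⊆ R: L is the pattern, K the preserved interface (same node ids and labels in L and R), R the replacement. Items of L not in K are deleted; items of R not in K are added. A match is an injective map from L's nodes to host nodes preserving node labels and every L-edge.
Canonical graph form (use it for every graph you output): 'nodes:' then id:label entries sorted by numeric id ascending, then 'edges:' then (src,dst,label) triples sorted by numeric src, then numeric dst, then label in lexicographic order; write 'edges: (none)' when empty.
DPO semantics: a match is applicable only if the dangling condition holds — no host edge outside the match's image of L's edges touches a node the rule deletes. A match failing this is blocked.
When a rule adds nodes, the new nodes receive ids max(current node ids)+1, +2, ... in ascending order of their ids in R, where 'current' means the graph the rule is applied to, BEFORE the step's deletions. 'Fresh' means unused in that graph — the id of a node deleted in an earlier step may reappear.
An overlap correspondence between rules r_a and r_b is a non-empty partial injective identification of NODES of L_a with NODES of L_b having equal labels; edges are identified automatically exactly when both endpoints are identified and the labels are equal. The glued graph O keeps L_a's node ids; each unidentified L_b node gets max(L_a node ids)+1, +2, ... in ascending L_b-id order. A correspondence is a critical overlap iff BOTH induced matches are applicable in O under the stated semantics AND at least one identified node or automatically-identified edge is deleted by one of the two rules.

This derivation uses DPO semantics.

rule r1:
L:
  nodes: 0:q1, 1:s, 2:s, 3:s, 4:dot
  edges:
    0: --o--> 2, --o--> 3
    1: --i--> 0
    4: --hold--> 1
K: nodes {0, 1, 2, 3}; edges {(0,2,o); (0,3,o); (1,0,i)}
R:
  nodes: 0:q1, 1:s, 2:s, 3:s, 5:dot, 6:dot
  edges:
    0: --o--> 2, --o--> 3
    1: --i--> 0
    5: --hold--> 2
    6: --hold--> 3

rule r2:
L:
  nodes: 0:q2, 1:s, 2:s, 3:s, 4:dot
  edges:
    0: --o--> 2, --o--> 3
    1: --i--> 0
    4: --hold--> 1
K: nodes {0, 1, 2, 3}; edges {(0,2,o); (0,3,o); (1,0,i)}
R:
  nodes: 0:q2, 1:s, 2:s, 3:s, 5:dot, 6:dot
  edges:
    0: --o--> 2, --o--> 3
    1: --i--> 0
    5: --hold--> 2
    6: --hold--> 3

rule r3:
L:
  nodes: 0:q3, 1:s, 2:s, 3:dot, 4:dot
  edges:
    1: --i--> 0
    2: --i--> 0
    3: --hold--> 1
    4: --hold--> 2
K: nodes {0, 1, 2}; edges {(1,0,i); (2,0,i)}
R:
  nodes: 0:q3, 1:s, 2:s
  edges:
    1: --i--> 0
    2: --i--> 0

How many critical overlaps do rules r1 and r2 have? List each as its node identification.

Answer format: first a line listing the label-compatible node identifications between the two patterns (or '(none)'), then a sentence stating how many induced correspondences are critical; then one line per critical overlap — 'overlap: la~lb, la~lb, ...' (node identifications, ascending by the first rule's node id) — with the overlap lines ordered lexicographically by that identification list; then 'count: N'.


label-compatible node identifications between L(r1) and L(r2): 1~1, 1~2, 1~3, 2~1, 2~2, 2~3, 3~1, 3~2, 3~3, 4~4
7 of the induced correspondences are critical overlaps of r1 and r2.
overlap: 1~1, 2~2, 3~3, 4~4
overlap: 1~1, 2~2, 4~4
overlap: 1~1, 2~3, 3~2, 4~4
overlap: 1~1, 2~3, 4~4
overlap: 1~1, 3~2, 4~4
overlap: 1~1, 3~3, 4~4
overlap: 1~1, 4~4
count: 7


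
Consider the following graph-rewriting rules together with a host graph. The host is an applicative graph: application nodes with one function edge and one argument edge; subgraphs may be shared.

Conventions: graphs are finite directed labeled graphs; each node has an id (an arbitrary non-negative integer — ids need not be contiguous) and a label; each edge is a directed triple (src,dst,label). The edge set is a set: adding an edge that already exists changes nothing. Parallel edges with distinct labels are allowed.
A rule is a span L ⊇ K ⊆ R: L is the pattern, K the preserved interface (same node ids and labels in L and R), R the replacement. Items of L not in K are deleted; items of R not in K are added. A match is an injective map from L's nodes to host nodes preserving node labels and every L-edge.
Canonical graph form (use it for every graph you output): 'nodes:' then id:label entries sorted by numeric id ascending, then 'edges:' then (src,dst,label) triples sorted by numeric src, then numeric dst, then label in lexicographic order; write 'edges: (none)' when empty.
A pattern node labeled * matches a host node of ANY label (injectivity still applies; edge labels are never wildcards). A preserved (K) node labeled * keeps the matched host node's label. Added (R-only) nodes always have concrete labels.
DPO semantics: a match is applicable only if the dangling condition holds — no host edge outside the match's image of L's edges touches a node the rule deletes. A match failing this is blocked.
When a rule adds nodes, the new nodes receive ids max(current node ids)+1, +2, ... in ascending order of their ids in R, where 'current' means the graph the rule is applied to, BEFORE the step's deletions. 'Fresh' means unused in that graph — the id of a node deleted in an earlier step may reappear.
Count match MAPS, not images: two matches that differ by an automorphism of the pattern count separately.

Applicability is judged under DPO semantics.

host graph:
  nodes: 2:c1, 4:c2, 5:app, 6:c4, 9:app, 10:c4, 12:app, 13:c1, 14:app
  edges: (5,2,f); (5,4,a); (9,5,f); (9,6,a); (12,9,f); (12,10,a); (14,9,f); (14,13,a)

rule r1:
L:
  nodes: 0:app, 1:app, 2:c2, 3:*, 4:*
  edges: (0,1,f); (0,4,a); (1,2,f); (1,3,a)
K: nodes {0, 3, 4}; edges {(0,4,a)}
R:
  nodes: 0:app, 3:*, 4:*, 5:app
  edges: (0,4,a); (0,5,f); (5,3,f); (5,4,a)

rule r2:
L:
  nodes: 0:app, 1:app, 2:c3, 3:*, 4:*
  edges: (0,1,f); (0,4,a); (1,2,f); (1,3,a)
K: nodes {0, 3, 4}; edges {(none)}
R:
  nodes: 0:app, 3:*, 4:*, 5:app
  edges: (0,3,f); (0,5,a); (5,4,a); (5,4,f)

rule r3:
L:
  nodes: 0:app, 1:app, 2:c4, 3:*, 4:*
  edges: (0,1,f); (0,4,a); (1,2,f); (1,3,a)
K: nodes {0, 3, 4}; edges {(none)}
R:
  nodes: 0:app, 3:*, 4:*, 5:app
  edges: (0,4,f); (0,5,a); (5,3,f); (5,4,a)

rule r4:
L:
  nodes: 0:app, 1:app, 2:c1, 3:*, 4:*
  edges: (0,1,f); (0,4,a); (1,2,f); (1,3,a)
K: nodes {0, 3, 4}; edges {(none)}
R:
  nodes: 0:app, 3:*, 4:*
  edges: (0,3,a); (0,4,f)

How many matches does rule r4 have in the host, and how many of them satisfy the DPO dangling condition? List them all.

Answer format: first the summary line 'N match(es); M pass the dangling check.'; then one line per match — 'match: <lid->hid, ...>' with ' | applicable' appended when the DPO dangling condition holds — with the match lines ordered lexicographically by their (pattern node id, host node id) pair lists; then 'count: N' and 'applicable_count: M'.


1 match(es); 1 pass the dangling check.
match: 0->9, 1->5, 2->2, 3->4, 4->6 | applicable
count: 1
applicable_count: 1


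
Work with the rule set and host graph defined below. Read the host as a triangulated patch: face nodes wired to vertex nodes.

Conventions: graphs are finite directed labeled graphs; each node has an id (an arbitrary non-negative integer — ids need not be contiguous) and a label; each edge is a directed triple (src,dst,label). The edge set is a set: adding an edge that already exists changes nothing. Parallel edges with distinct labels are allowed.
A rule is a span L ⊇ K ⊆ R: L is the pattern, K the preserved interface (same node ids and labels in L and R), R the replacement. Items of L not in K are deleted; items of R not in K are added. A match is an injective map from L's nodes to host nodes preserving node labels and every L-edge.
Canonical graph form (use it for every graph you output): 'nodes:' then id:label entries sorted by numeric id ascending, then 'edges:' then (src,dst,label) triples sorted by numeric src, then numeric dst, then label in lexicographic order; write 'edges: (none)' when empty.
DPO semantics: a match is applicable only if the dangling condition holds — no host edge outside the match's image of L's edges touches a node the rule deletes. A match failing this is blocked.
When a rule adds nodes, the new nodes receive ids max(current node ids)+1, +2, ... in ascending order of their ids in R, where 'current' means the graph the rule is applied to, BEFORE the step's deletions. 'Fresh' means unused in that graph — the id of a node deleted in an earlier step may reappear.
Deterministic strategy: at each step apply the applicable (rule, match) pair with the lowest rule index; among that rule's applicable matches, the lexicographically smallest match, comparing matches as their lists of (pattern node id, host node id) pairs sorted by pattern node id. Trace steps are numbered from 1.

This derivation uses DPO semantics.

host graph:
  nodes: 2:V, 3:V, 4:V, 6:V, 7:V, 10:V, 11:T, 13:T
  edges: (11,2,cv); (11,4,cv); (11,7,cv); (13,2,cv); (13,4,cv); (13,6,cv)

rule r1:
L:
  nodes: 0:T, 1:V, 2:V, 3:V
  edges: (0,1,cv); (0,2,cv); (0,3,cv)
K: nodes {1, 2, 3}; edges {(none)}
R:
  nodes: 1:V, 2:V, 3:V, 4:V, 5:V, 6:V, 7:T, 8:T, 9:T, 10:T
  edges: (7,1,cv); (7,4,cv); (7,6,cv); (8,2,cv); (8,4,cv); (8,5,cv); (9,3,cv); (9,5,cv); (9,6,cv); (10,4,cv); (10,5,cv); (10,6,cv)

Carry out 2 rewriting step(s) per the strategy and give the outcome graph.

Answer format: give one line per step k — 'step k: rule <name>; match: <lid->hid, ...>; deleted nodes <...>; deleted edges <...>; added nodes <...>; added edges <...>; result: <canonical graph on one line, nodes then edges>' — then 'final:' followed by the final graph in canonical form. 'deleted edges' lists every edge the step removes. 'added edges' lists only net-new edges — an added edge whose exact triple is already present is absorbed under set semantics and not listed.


step 1: rule r1; match: 0->11, 1->2, 2->4, 3->7; deleted nodes 11; deleted edges (11,2,cv); (11,4,cv); (11,7,cv); added nodes 14, 15, 16, 17, 18, 19, 20; added edges (17,2,cv); (17,14,cv); (17,16,cv); (18,4,cv); (18,14,cv); (18,15,cv); (19,7,cv); (19,15,cv); (19,16,cv); (20,14,cv); (20,15,cv); (20,16,cv); result: nodes: 2:V, 3:V, 4:V, 6:V, 7:V, 10:V, 13:T, 14:V, 15:V, 16:V, 17:T, 18:T, 19:T, 20:T edges: (13,2,cv); (13,4,cv); (13,6,cv); (17,2,cv); (17,14,cv); (17,16,cv); (18,4,cv); (18,14,cv); (18,15,cv); (19,7,cv); (19,15,cv); (19,16,cv); (20,14,cv); (20,15,cv); (20,16,cv)
step 2: rule r1; match: 0->13, 1->2, 2->4, 3->6; deleted nodes 13; deleted edges (13,2,cv); (13,4,cv); (13,6,cv); added nodes 21, 22, 23, 24, 25, 26, 27; added edges (24,2,cv); (24,21,cv); (24,23,cv); (25,4,cv); (25,21,cv); (25,22,cv); (26,6,cv); (26,22,cv); (26,23,cv); (27,21,cv); (27,22,cv); (27,23,cv); result: nodes: 2:V, 3:V, 4:V, 6:V, 7:V, 10:V, 14:V, 15:V, 16:V, 17:T, 18:T, 19:T, 20:T, 21:V, 22:V, 23:V, 24:T, 25:T, 26:T, 27:T edges: (17,2,cv); (17,14,cv); (17,16,cv); (18,4,cv); (18,14,cv); (18,15,cv); (19,7,cv); (19,15,cv); (19,16,cv); (20,14,cv); (20,15,cv); (20,16,cv); (24,2,cv); (24,21,cv); (24,23,cv); (25,4,cv); (25,21,cv); (25,22,cv); (26,6,cv); (26,22,cv); (26,23,cv); (27,21,cv); (27,22,cv); (27,23,cv)
final:
nodes: 2:V, 3:V, 4:V, 6:V, 7:V, 10:V, 14:V, 15:V, 16:V, 17:T, 18:T, 19:T, 20:T, 21:V, 22:V, 23:V, 24:T, 25:T, 26:T, 27:T
edges: (17,2,cv); (17,14,cv); (17,16,cv); (18,4,cv); (18,14,cv); (18,15,cv); (19,7,cv); (19,15,cv); (19,16,cv); (20,14,cv); (20,15,cv); (20,16,cv); (24,2,cv); (24,21,cv); (24,23,cv); (25,4,cv); (25,21,cv); (25,22,cv); (26,6,cv); (26,22,cv); (26,23,cv); (27,21,cv); (27,22,cv); (27,23,cv)


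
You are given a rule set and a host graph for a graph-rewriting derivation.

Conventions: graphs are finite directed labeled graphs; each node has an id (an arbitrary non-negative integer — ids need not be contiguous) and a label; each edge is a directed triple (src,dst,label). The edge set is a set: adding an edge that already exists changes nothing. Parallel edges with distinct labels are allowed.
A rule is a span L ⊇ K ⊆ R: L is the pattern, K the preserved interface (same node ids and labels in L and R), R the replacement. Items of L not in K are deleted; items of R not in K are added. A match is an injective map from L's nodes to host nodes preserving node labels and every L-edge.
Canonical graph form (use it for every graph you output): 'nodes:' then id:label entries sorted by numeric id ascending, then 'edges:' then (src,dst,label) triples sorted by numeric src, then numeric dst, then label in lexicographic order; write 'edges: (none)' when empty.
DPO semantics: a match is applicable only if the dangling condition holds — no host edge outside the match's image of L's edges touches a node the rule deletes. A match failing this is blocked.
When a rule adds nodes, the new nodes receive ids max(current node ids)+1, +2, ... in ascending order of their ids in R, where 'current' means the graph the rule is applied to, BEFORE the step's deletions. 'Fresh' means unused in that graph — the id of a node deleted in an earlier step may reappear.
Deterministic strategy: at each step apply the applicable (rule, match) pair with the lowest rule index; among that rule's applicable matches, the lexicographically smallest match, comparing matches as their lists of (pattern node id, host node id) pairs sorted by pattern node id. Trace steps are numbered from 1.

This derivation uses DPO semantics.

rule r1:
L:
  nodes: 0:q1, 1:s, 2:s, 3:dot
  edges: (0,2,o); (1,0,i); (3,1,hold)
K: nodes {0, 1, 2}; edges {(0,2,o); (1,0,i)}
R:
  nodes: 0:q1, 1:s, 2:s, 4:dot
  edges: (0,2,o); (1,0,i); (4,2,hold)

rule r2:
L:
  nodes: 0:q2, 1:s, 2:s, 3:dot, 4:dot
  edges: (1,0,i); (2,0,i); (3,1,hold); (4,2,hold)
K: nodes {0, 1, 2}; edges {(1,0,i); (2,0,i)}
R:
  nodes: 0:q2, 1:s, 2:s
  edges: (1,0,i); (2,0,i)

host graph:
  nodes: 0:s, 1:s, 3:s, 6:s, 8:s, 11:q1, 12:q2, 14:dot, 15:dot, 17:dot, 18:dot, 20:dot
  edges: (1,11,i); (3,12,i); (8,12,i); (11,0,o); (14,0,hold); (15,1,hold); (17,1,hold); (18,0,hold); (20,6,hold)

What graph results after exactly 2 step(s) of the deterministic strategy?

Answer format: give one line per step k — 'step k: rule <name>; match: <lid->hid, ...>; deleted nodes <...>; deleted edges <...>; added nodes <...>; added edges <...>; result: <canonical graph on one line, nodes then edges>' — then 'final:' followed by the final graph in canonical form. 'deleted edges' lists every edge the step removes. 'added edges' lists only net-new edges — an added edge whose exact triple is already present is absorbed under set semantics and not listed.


step 1: rule r1; match: 0->11, 1->1, 2->0, 3->15; deleted nodes 15; deleted edges (15,1,hold); added nodes 21; added edges (21,0,hold); result: nodes: 0:s, 1:s, 3:s, 6:s, 8:s, 11:q1, 12:q2, 14:dot, 17:dot, 18:dot, 20:dot, 21:dot edges: (1,11,i); (3,12,i); (8,12,i); (11,0,o); (14,0,hold); (17,1,hold); (18,0,hold); (20,6,hold); (21,0,hold)
step 2: rule r1; match: 0->11, 1->1, 2->0, 3->17; deleted nodes 17; deleted edges (17,1,hold); added nodes 22; added edges (22,0,hold); result: nodes: 0:s, 1:s, 3:s, 6:s, 8:s, 11:q1, 12:q2, 14:dot, 18:dot, 20:dot, 21:dot, 22:dot edges: (1,11,i); (3,12,i); (8,12,i); (11,0,o); (14,0,hold); (18,0,hold); (20,6,hold); (21,0,hold); (22,0,hold)
final:
nodes: 0:s, 1:s, 3:s, 6:s, 8:s, 11:q1, 12:q2, 14:dot, 18:dot, 20:dot, 21:dot, 22:dot
edges: (1,11,i); (3,12,i); (8,12,i); (11,0,o); (14,0,hold); (18,0,hold); (20,6,hold); (21,0,hold); (22,0,hold)


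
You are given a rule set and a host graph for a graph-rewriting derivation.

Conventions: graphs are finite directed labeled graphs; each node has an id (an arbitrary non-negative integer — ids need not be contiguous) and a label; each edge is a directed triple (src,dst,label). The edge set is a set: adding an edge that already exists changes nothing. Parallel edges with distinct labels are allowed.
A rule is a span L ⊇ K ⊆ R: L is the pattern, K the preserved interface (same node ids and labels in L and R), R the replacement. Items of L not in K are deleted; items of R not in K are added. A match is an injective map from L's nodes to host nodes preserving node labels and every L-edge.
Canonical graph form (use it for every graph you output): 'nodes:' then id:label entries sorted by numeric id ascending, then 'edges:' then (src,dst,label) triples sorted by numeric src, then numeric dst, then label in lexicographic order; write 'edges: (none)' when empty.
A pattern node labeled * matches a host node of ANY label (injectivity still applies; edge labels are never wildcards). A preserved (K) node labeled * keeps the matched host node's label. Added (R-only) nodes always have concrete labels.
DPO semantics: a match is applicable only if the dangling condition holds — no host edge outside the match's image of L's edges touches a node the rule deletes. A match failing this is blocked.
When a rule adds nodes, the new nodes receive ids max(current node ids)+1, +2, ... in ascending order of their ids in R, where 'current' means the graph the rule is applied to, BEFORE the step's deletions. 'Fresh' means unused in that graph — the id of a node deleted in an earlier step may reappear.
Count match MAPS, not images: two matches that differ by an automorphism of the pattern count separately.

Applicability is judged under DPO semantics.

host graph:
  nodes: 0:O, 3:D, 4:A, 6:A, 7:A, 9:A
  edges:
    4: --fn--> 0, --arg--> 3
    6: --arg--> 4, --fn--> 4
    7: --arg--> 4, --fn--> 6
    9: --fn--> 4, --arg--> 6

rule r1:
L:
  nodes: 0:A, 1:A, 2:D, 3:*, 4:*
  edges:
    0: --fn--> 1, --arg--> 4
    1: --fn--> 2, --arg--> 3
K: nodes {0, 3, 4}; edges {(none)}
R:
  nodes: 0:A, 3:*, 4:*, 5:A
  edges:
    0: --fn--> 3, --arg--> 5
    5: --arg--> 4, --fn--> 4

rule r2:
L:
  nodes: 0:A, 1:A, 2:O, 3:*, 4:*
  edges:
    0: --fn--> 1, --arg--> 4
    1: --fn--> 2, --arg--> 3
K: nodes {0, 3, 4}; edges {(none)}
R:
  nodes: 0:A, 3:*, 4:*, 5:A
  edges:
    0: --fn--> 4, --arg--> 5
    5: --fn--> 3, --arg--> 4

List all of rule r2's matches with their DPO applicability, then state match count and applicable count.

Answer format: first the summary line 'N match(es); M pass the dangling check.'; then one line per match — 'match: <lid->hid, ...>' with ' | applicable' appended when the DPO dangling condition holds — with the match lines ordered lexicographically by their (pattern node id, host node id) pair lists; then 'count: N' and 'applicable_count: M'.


1 match(es); 0 pass the dangling check.
match: 0->9, 1->4, 2->0, 3->3, 4->6
count: 1
applicable_count: 0


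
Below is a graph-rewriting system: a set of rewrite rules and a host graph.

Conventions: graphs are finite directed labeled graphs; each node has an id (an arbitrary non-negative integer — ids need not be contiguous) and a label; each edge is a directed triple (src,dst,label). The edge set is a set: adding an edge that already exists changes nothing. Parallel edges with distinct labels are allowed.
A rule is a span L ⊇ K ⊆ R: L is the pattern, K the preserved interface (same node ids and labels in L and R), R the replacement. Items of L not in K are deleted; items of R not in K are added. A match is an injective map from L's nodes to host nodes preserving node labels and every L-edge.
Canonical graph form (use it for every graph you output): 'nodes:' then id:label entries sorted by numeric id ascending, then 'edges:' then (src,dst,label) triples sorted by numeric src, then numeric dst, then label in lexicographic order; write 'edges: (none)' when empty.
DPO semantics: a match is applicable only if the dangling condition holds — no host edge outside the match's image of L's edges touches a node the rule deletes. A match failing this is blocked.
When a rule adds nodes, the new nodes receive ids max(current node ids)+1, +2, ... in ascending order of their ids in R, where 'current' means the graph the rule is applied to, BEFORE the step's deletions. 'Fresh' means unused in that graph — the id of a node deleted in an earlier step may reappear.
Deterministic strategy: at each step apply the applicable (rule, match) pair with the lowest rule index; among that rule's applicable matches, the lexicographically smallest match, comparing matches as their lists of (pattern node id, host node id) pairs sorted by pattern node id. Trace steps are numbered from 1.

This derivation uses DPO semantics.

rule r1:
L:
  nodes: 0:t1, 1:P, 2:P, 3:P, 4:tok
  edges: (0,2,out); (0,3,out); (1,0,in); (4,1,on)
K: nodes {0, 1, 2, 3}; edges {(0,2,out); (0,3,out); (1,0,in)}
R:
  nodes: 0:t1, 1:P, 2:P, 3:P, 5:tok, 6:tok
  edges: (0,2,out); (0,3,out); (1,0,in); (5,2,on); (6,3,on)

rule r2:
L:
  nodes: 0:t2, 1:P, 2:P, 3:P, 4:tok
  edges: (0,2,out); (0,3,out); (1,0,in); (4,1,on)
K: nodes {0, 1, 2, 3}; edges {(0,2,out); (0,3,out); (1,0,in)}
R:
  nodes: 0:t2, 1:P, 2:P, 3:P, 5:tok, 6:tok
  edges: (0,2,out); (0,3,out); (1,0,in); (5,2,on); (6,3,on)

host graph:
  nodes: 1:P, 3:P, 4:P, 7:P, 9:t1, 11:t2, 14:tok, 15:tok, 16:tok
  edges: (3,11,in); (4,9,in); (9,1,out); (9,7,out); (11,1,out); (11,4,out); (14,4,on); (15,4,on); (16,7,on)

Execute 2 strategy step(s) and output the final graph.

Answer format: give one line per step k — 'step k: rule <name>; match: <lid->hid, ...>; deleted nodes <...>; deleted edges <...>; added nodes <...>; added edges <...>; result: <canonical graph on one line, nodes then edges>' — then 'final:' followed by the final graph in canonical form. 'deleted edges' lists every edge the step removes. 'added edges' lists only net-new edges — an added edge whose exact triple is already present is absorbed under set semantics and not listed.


step 1: rule r1; match: 0->9, 1->4, 2->1, 3->7, 4->14; deleted nodes 14; deleted edges (14,4,on); added nodes 17, 18; added edges (17,1,on); (18,7,on); result: nodes: 1:P, 3:P, 4:P, 7:P, 9:t1, 11:t2, 15:tok, 16:tok, 17:tok, 18:tok edges: (3,11,in); (4,9,in); (9,1,out); (9,7,out); (11,1,out); (11,4,out); (15,4,on); (16,7,on); (17,1,on); (18,7,on)
step 2: rule r1; match: 0->9, 1->4, 2->1, 3->7, 4->15; deleted nodes 15; deleted edges (15,4,on); added nodes 19, 20; added edges (19,1,on); (20,7,on); result: nodes: 1:P, 3:P, 4:P, 7:P, 9:t1, 11:t2, 16:tok, 17:tok, 18:tok, 19:tok, 20:tok edges: (3,11,in); (4,9,in); (9,1,out); (9,7,out); (11,1,out); (11,4,out); (16,7,on); (17,1,on); (18,7,on); (19,1,on); (20,7,on)
final:
nodes: 1:P, 3:P, 4:P, 7:P, 9:t1, 11:t2, 16:tok, 17:tok, 18:tok, 19:tok, 20:tok
edges: (3,11,in); (4,9,in); (9,1,out); (9,7,out); (11,1,out); (11,4,out); (16,7,on); (17,1,on); (18,7,on); (19,1,on); (20,7,on)
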